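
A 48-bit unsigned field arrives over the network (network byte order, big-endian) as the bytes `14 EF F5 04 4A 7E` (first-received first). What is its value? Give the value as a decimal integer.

23020840438398

In big-endian order the high byte comes first in memory.
The bytes are already most-significant first: 0x14EFF5044A7E.
0x14EFF5044A7E = 23020840438398.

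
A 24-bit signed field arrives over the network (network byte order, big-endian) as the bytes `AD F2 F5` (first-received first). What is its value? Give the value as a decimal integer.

-5377291

Big-endian: lowest address holds the most-significant byte.
The bytes are already most-significant first: 0xADF2F5.
Top bit is set, so as a signed 24-bit value this is 0xADF2F5 − 2^24 = -5377291.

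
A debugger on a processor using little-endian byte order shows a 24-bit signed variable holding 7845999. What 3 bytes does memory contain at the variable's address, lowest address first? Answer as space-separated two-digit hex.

7845999 in hexadecimal, padded to 24 bits, is 0x77B86F.
Split into bytes (most-significant first): 77 B8 6F.
Little-endian stores the least-significant byte at the lowest address.
So at ascending addresses the bytes are 6F B8 77.

6F B8 77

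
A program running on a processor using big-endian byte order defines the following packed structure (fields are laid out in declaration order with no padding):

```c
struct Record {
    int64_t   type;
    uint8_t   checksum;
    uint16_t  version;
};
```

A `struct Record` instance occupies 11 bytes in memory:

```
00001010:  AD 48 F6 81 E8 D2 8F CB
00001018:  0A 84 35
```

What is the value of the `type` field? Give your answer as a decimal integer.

-5960243069007523893

`type` is the first field, at byte offset 0, occupying 8 bytes.
Bytes at offsets 0..7: AD 48 F6 81 E8 D2 8F CB.
Big-endian: lowest address holds the most-significant byte.
The bytes are already most-significant first: 0xAD48F681E8D28FCB.
Top bit is set, so as a signed 64-bit value this is 0xAD48F681E8D28FCB − 2^64 = -5960243069007523893.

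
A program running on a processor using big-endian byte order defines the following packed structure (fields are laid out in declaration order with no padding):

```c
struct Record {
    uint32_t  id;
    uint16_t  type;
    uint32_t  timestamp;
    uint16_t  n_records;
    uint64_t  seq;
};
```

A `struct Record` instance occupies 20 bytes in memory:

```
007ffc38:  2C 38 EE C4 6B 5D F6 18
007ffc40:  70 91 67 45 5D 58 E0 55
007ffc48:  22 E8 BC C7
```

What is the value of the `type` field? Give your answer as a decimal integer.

`type` follows `id` (4 bytes), so it starts at byte offset 4 and occupies 2 bytes.
Bytes at offsets 4..5: 6B 5D.
In big-endian order the high byte comes first in memory.
The bytes are already most-significant first: 0x6B5D.
0x6B5D = 27485.

27485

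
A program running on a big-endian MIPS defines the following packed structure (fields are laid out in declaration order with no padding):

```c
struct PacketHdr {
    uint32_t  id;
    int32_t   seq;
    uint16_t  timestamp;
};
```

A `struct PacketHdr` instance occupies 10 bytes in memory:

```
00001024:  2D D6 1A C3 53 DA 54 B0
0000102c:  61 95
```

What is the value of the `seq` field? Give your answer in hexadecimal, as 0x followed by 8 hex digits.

0x53DA54B0

`seq` follows `id` (4 bytes), so it starts at byte offset 4 and occupies 4 bytes.
Bytes at offsets 4..7: 53 DA 54 B0.
In big-endian order the high byte comes first in memory.
The bytes are already most-significant first: 0x53DA54B0.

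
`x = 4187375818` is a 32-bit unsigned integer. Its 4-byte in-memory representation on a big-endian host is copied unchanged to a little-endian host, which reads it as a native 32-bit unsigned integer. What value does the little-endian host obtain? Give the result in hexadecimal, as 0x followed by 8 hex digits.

0xCA4896F9

4187375818 in 32-bit hexadecimal is 0xF99648CA.
Stored big-endian, the bytes at ascending addresses are F9 96 48 CA.
Read back as little-endian, the first byte is least significant, giving 0xCA4896F9.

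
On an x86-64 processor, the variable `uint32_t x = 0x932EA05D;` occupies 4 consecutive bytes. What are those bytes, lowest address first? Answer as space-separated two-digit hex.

Split into bytes (most-significant first): 93 2E A0 5D.
Little-endian stores the least-significant byte at the lowest address.
So at ascending addresses the bytes are 5D A0 2E 93.

5D A0 2E 93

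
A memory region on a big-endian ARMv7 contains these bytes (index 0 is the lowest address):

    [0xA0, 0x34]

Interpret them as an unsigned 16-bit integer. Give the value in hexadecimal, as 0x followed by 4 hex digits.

Big-endian stores the most-significant byte at the lowest address.
The bytes are already most-significant first: 0xA034.

0xA034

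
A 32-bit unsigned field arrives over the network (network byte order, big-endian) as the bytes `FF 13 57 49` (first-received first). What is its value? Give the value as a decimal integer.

4279457609

Big-endian stores the most-significant byte at the lowest address.
The bytes are already most-significant first: 0xFF135749.
0xFF135749 = 4279457609.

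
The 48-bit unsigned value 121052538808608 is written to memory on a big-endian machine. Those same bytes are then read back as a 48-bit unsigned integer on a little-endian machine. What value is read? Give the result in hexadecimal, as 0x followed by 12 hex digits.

0x202993BD186E

121052538808608 in 48-bit hexadecimal is 0x6E18BD932920.
Stored big-endian, the bytes at ascending addresses are 6E 18 BD 93 29 20.
Read back as little-endian, the first byte is least significant, giving 0x202993BD186E.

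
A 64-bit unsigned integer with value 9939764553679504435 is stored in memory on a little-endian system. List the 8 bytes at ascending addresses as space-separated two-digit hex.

9939764553679504435 in hexadecimal, padded to 64 bits, is 0x89F12332CD160433.
Split into bytes (most-significant first): 89 F1 23 32 CD 16 04 33.
In little-endian order the low byte comes first in memory.
So at ascending addresses the bytes are 33 04 16 CD 32 23 F1 89.

33 04 16 CD 32 23 F1 89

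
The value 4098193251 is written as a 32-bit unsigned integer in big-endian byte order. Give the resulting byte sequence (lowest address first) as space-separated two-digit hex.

F4 45 77 63

4098193251 in hexadecimal, padded to 32 bits, is 0xF4457763.
Split into bytes (most-significant first): F4 45 77 63.
Big-endian stores the most-significant byte at the lowest address.
So the memory order matches the most-significant-first order: F4 45 77 63.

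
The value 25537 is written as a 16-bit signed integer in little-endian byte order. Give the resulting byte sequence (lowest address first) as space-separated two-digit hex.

25537 in hexadecimal, padded to 16 bits, is 0x63C1.
Split into bytes (most-significant first): 63 C1.
Little-endian: lowest address holds the least-significant byte.
So at ascending addresses the bytes are C1 63.

C1 63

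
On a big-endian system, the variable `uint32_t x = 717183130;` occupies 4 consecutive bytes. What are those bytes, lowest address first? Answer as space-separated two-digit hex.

717183130 in hexadecimal, padded to 32 bits, is 0x2ABF589A.
Split into bytes (most-significant first): 2A BF 58 9A.
Big-endian stores the most-significant byte at the lowest address.
So the memory order matches the most-significant-first order: 2A BF 58 9A.

2A BF 58 9A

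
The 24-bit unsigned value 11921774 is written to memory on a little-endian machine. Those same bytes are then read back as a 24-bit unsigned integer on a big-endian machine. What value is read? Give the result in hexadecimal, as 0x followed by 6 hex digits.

11921774 in 24-bit hexadecimal is 0xB5E96E.
Stored little-endian, the bytes at ascending addresses are 6E E9 B5.
Read back as big-endian, the last byte is least significant, giving 0x6EE9B5.

0x6EE9B5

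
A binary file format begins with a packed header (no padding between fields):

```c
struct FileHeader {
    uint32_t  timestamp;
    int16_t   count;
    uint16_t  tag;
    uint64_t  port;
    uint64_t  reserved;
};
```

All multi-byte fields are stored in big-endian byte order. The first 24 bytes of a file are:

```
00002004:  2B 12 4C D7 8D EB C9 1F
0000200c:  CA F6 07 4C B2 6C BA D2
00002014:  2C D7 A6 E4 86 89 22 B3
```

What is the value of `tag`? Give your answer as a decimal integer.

51487

`tag` follows `timestamp` (4 B), `count` (2 B), so it starts at offset 4 + 2 = 6 and occupies 2 bytes.
Bytes at offsets 6..7: C9 1F.
In big-endian order the high byte comes first in memory.
The bytes are already most-significant first: 0xC91F.
0xC91F = 51487.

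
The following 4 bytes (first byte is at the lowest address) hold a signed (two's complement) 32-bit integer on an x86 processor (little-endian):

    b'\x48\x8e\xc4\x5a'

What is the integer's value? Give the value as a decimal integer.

1522830920

In little-endian order the low byte comes first in memory.
Reassemble most-significant byte first: 5A C4 8E 48 → 0x5AC48E48.
0x5AC48E48 = 1522830920.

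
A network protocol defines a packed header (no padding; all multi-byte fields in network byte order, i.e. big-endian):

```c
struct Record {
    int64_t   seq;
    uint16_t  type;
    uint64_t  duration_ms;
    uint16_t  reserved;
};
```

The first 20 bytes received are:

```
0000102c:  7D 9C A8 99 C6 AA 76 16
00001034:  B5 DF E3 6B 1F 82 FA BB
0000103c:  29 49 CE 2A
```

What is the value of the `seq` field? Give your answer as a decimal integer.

`seq` is the first field, at byte offset 0, occupying 8 bytes.
Bytes at offsets 0..7: 7D 9C A8 99 C6 AA 76 16.
In big-endian order the high byte comes first in memory.
The bytes are already most-significant first: 0x7D9CA899C6AA7616.
0x7D9CA899C6AA7616 = 9051294729524377110.

9051294729524377110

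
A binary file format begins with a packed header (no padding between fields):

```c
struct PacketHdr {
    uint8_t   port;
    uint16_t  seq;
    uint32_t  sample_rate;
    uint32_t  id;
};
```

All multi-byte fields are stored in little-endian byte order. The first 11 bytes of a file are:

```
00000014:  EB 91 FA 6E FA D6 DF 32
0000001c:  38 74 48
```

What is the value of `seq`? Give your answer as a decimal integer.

`seq` follows `port` (1 byte), so it starts at byte offset 1 and occupies 2 bytes.
Bytes at offsets 1..2: 91 FA.
In little-endian order the low byte comes first in memory.
Reassemble most-significant byte first: FA 91 → 0xFA91.
0xFA91 = 64145.

64145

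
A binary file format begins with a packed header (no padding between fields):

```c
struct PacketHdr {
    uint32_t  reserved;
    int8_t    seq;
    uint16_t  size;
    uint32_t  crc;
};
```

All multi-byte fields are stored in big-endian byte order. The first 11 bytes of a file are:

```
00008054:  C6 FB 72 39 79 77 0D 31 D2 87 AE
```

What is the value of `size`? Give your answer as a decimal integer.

30477

`size` follows `reserved` (4 B), `seq` (1 B), so it starts at offset 4 + 1 = 5 and occupies 2 bytes.
Bytes at offsets 5..6: 77 0D.
Big-endian: lowest address holds the most-significant byte.
The bytes are already most-significant first: 0x770D.
0x770D = 30477.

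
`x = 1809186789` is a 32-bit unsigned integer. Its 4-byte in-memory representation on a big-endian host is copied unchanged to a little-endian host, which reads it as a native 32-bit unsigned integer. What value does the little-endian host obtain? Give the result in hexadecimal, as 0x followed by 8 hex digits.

0xE5FFD56B

1809186789 in 32-bit hexadecimal is 0x6BD5FFE5.
Stored big-endian, the bytes at ascending addresses are 6B D5 FF E5.
Read back as little-endian, the first byte is least significant, giving 0xE5FFD56B.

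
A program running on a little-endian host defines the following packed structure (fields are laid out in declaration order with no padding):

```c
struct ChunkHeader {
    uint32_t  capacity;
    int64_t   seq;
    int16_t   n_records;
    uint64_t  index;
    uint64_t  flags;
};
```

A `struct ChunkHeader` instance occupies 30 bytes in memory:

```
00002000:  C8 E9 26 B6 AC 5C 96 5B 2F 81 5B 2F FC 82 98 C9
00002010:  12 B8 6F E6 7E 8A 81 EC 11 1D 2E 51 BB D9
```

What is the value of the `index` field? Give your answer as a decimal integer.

`index` follows `capacity` (4 B), `seq` (8 B), `n_records` (2 B), so it starts at offset 4 + 8 + 2 = 14 and occupies 8 bytes.
Bytes at offsets 14..21: 98 C9 12 B8 6F E6 7E 8A.
In little-endian order the low byte comes first in memory.
Reassemble most-significant byte first: 8A 7E E6 6F B8 12 C9 98 → 0x8A7EE66FB812C998.
0x8A7EE66FB812C998 = 9979667191803595160.

9979667191803595160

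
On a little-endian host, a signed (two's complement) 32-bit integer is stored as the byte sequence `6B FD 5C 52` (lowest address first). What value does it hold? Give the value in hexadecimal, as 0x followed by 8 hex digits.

In little-endian order the low byte comes first in memory.
Reassemble most-significant byte first: 52 5C FD 6B → 0x525CFD6B.

0x525CFD6B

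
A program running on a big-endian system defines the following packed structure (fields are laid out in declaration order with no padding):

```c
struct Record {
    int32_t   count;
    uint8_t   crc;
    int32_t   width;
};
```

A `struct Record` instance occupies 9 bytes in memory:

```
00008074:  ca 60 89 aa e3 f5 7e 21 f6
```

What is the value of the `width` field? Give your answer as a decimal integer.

`width` follows `count` (4 B), `crc` (1 B), so it starts at offset 4 + 1 = 5 and occupies 4 bytes.
Bytes at offsets 5..8: F5 7E 21 F6.
Big-endian: lowest address holds the most-significant byte.
The bytes are already most-significant first: 0xF57E21F6.
Top bit is set, so as a signed 32-bit value this is 0xF57E21F6 − 2^32 = -176283146.

-176283146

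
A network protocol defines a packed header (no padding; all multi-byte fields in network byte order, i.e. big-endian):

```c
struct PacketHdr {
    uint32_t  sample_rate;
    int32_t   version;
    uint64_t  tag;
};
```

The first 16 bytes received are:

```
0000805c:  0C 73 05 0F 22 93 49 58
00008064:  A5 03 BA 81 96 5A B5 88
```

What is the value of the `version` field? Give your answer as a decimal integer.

`version` follows `sample_rate` (4 bytes), so it starts at byte offset 4 and occupies 4 bytes.
Bytes at offsets 4..7: 22 93 49 58.
Big-endian: lowest address holds the most-significant byte.
The bytes are already most-significant first: 0x22934958.
0x22934958 = 580077912.

580077912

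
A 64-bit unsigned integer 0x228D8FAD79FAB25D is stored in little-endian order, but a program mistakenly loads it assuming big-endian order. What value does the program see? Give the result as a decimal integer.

6751734191891647778

Stored little-endian, the bytes at ascending addresses are 5D B2 FA 79 AD 8F 8D 22.
Read back as big-endian, the last byte is least significant, giving 0x5DB2FA79AD8F8D22.
0x5DB2FA79AD8F8D22 = 6751734191891647778.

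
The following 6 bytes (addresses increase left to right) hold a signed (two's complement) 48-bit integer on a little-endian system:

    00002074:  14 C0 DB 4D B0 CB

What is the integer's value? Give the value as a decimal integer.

-57516895780844

In little-endian order the low byte comes first in memory.
Reassemble most-significant byte first: CB B0 4D DB C0 14 → 0xCBB04DDBC014.
Top bit is set, so as a signed 48-bit value this is 0xCBB04DDBC014 − 2^48 = -57516895780844.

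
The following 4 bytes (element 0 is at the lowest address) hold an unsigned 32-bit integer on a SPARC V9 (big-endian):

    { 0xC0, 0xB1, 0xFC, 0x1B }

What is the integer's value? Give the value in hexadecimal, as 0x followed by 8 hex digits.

0xC0B1FC1B

In big-endian order the high byte comes first in memory.
The bytes are already most-significant first: 0xC0B1FC1B.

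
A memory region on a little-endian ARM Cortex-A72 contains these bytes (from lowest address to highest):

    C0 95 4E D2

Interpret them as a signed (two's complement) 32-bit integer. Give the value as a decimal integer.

Little-endian stores the least-significant byte at the lowest address.
Reassemble most-significant byte first: D2 4E 95 C0 → 0xD24E95C0.
Top bit is set, so as a signed 32-bit value this is 0xD24E95C0 − 2^32 = -766601792.

-766601792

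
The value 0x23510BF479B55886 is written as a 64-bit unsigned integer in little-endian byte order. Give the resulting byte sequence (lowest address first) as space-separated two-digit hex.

86 58 B5 79 F4 0B 51 23

Split into bytes (most-significant first): 23 51 0B F4 79 B5 58 86.
In little-endian order the low byte comes first in memory.
So at ascending addresses the bytes are 86 58 B5 79 F4 0B 51 23.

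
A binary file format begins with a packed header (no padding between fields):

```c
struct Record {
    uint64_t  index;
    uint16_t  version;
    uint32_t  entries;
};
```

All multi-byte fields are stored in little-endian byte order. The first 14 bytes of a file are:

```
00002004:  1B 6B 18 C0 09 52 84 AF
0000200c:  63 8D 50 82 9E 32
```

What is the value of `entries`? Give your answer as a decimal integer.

849248848

`entries` follows `index` (8 B), `version` (2 B), so it starts at offset 8 + 2 = 10 and occupies 4 bytes.
Bytes at offsets 10..13: 50 82 9E 32.
Little-endian stores the least-significant byte at the lowest address.
Reassemble most-significant byte first: 32 9E 82 50 → 0x329E8250.
0x329E8250 = 849248848.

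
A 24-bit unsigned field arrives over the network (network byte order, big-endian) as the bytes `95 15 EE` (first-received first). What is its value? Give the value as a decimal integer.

Big-endian: lowest address holds the most-significant byte.
The bytes are already most-significant first: 0x9515EE.
0x9515EE = 9770478.

9770478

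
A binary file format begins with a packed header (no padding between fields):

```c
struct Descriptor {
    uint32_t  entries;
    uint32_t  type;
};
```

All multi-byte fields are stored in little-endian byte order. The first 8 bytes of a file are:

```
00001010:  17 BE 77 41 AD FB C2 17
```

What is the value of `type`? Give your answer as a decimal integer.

`type` follows `entries` (4 bytes), so it starts at byte offset 4 and occupies 4 bytes.
Bytes at offsets 4..7: AD FB C2 17.
Little-endian: lowest address holds the least-significant byte.
Reassemble most-significant byte first: 17 C2 FB AD → 0x17C2FBAD.
0x17C2FBAD = 398654381.

398654381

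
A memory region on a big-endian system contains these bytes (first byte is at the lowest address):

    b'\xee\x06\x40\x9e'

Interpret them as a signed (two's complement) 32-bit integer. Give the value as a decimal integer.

In big-endian order the high byte comes first in memory.
The bytes are already most-significant first: 0xEE06409E.
Top bit is set, so as a signed 32-bit value this is 0xEE06409E − 2^32 = -301580130.

-301580130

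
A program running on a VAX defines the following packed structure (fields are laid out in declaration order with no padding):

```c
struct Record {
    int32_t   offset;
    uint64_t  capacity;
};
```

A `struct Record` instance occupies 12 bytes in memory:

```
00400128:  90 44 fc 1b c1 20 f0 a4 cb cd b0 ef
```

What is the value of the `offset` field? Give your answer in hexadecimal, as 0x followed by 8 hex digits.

`offset` is the first field, at byte offset 0, occupying 4 bytes.
Bytes at offsets 0..3: 90 44 FC 1B.
Little-endian: lowest address holds the least-significant byte.
Reassemble most-significant byte first: 1B FC 44 90 → 0x1BFC4490.

0x1BFC4490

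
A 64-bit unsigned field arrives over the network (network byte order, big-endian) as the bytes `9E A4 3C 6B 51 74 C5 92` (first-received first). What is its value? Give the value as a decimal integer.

Big-endian stores the most-significant byte at the lowest address.
The bytes are already most-significant first: 0x9EA43C6B5174C592.
0x9EA43C6B5174C592 = 11431328185798935954.

11431328185798935954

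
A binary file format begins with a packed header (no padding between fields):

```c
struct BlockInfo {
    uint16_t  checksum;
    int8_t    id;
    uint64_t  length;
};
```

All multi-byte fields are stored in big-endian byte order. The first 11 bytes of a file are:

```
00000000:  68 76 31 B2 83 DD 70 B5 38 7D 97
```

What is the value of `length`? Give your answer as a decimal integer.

12863368436846722455

`length` follows `checksum` (2 B), `id` (1 B), so it starts at offset 2 + 1 = 3 and occupies 8 bytes.
Bytes at offsets 3..10: B2 83 DD 70 B5 38 7D 97.
Big-endian: lowest address holds the most-significant byte.
The bytes are already most-significant first: 0xB283DD70B5387D97.
0xB283DD70B5387D97 = 12863368436846722455.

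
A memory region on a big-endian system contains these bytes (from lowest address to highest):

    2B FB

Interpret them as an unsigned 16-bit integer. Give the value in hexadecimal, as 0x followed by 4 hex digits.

Big-endian stores the most-significant byte at the lowest address.
The bytes are already most-significant first: 0x2BFB.

0x2BFB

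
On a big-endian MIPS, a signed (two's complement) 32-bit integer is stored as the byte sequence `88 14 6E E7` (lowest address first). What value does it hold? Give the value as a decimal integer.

-2011926809

In big-endian order the high byte comes first in memory.
The bytes are already most-significant first: 0x88146EE7.
Top bit is set, so as a signed 32-bit value this is 0x88146EE7 − 2^32 = -2011926809.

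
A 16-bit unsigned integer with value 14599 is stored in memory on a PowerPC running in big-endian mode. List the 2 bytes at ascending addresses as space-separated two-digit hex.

14599 in hexadecimal, padded to 16 bits, is 0x3907.
Split into bytes (most-significant first): 39 07.
Big-endian stores the most-significant byte at the lowest address.
So the memory order matches the most-significant-first order: 39 07.

39 07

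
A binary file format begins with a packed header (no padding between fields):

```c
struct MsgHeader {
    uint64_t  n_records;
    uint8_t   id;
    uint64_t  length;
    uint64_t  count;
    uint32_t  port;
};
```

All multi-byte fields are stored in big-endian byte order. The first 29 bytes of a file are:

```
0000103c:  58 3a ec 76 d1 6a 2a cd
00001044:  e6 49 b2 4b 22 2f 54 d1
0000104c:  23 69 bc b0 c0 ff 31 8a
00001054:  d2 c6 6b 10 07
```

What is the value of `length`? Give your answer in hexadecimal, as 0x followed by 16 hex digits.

0x49B24B222F54D123

`length` follows `n_records` (8 B), `id` (1 B), so it starts at offset 8 + 1 = 9 and occupies 8 bytes.
Bytes at offsets 9..16: 49 B2 4B 22 2F 54 D1 23.
Big-endian stores the most-significant byte at the lowest address.
The bytes are already most-significant first: 0x49B24B222F54D123.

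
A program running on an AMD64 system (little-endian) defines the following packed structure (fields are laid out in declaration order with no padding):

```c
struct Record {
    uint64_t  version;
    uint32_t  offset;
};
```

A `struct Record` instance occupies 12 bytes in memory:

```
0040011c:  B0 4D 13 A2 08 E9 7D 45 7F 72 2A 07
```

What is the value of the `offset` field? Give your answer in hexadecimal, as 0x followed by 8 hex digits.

0x072A727F

`offset` follows `version` (8 bytes), so it starts at byte offset 8 and occupies 4 bytes.
Bytes at offsets 8..11: 7F 72 2A 07.
Little-endian: lowest address holds the least-significant byte.
Reassemble most-significant byte first: 07 2A 72 7F → 0x072A727F.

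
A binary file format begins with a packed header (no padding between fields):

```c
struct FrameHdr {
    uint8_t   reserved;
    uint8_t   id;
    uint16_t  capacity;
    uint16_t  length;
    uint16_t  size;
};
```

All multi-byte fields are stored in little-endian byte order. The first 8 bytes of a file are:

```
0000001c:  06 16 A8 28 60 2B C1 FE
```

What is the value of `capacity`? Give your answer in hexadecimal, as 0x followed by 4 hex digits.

0x28A8

`capacity` follows `reserved` (1 B), `id` (1 B), so it starts at offset 1 + 1 = 2 and occupies 2 bytes.
Bytes at offsets 2..3: A8 28.
In little-endian order the low byte comes first in memory.
Reassemble most-significant byte first: 28 A8 → 0x28A8.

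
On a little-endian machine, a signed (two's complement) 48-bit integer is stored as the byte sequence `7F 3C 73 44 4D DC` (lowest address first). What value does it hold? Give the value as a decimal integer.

Little-endian stores the least-significant byte at the lowest address.
Reassemble most-significant byte first: DC 4D 44 73 3C 7F → 0xDC4D44733C7F.
Top bit is set, so as a signed 48-bit value this is 0xDC4D44733C7F − 2^48 = -39250557715329.

-39250557715329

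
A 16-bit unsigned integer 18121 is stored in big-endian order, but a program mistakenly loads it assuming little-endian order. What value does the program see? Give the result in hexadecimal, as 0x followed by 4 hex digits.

0xC946

18121 in 16-bit hexadecimal is 0x46C9.
Stored big-endian, the bytes at ascending addresses are 46 C9.
Read back as little-endian, the first byte is least significant, giving 0xC946.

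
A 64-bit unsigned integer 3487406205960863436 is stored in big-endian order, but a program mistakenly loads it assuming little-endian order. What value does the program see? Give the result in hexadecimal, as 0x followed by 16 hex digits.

3487406205960863436 in 64-bit hexadecimal is 0x3065C1779DCA3ECC.
Stored big-endian, the bytes at ascending addresses are 30 65 C1 77 9D CA 3E CC.
Read back as little-endian, the first byte is least significant, giving 0xCC3ECA9D77C16530.

0xCC3ECA9D77C16530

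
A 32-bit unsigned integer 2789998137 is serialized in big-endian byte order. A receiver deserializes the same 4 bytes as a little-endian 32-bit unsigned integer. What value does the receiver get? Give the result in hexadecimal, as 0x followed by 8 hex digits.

2789998137 in 32-bit hexadecimal is 0xA64BFE39.
Stored big-endian, the bytes at ascending addresses are A6 4B FE 39.
Read back as little-endian, the first byte is least significant, giving 0x39FE4BA6.

0x39FE4BA6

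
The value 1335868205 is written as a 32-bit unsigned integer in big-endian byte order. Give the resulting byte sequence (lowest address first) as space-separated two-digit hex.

1335868205 in hexadecimal, padded to 32 bits, is 0x4F9FBB2D.
Split into bytes (most-significant first): 4F 9F BB 2D.
Big-endian: lowest address holds the most-significant byte.
So the memory order matches the most-significant-first order: 4F 9F BB 2D.

4F 9F BB 2D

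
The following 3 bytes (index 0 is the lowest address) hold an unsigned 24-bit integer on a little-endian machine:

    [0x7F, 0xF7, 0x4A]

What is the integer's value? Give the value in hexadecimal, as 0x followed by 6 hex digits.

In little-endian order the low byte comes first in memory.
Reassemble most-significant byte first: 4A F7 7F → 0x4AF77F.

0x4AF77F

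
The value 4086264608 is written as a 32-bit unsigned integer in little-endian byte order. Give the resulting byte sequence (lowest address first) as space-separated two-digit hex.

4086264608 in hexadecimal, padded to 32 bits, is 0xF38F7320.
Split into bytes (most-significant first): F3 8F 73 20.
Little-endian stores the least-significant byte at the lowest address.
So at ascending addresses the bytes are 20 73 8F F3.

20 73 8F F3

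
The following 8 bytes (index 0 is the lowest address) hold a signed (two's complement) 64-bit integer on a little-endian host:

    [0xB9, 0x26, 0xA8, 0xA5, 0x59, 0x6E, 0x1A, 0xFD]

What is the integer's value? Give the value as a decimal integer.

Little-endian stores the least-significant byte at the lowest address.
Reassemble most-significant byte first: FD 1A 6E 59 A5 A8 26 B9 → 0xFD1A6E59A5A826B9.
Top bit is set, so as a signed 64-bit value this is 0xFD1A6E59A5A826B9 − 2^64 = -208733101408901447.

-208733101408901447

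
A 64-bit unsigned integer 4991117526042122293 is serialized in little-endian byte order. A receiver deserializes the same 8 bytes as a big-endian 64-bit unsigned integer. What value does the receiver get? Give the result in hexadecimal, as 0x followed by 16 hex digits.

4991117526042122293 in 64-bit hexadecimal is 0x454402F223F79835.
Stored little-endian, the bytes at ascending addresses are 35 98 F7 23 F2 02 44 45.
Read back as big-endian, the last byte is least significant, giving 0x3598F723F2024445.

0x3598F723F2024445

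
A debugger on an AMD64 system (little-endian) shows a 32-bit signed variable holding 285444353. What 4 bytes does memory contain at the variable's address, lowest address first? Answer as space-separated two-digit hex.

285444353 in hexadecimal, padded to 32 bits, is 0x11038901.
Split into bytes (most-significant first): 11 03 89 01.
Little-endian: lowest address holds the least-significant byte.
So at ascending addresses the bytes are 01 89 03 11.

01 89 03 11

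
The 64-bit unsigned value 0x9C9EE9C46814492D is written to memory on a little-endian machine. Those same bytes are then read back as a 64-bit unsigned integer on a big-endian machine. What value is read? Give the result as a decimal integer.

3263161845219434140

Stored little-endian, the bytes at ascending addresses are 2D 49 14 68 C4 E9 9E 9C.
Read back as big-endian, the last byte is least significant, giving 0x2D491468C4E99E9C.
0x2D491468C4E99E9C = 3263161845219434140.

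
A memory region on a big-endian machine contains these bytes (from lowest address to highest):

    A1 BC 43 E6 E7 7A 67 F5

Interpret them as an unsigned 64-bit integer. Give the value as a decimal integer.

11654264594733098997

Big-endian stores the most-significant byte at the lowest address.
The bytes are already most-significant first: 0xA1BC43E6E77A67F5.
0xA1BC43E6E77A67F5 = 11654264594733098997.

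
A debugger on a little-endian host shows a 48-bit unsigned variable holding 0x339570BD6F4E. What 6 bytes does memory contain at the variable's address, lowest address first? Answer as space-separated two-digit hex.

Split into bytes (most-significant first): 33 95 70 BD 6F 4E.
In little-endian order the low byte comes first in memory.
So at ascending addresses the bytes are 4E 6F BD 70 95 33.

4E 6F BD 70 95 33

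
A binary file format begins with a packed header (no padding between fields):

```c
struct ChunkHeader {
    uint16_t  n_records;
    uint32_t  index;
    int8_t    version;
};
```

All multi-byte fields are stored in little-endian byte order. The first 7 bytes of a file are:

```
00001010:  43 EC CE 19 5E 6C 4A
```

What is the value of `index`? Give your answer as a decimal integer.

`index` follows `n_records` (2 bytes), so it starts at byte offset 2 and occupies 4 bytes.
Bytes at offsets 2..5: CE 19 5E 6C.
Little-endian stores the least-significant byte at the lowest address.
Reassemble most-significant byte first: 6C 5E 19 CE → 0x6C5E19CE.
0x6C5E19CE = 1818106318.

1818106318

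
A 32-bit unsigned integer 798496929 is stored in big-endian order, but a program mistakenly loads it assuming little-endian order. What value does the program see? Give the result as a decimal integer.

2702743599

798496929 in 32-bit hexadecimal is 0x2F9818A1.
Stored big-endian, the bytes at ascending addresses are 2F 98 18 A1.
Read back as little-endian, the first byte is least significant, giving 0xA118982F.
0xA118982F = 2702743599.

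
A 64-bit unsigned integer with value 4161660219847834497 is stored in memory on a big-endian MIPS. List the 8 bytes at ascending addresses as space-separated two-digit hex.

4161660219847834497 in hexadecimal, padded to 64 bits, is 0x39C12FEBA7E77B81.
Split into bytes (most-significant first): 39 C1 2F EB A7 E7 7B 81.
Big-endian stores the most-significant byte at the lowest address.
So the memory order matches the most-significant-first order: 39 C1 2F EB A7 E7 7B 81.

39 C1 2F EB A7 E7 7B 81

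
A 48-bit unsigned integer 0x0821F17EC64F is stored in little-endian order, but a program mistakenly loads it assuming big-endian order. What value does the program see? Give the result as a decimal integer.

Stored little-endian, the bytes at ascending addresses are 4F C6 7E F1 21 08.
Read back as big-endian, the last byte is least significant, giving 0x4FC67EF12108.
0x4FC67EF12108 = 87713951850760.

87713951850760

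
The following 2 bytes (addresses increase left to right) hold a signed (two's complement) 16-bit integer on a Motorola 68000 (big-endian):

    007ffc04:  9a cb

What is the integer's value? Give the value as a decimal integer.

In big-endian order the high byte comes first in memory.
The bytes are already most-significant first: 0x9ACB.
Top bit is set, so as a signed 16-bit value this is 0x9ACB − 2^16 = -25909.

-25909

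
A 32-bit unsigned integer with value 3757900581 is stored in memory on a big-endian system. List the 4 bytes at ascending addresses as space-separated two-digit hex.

DF FD 03 25

3757900581 in hexadecimal, padded to 32 bits, is 0xDFFD0325.
Split into bytes (most-significant first): DF FD 03 25.
Big-endian stores the most-significant byte at the lowest address.
So the memory order matches the most-significant-first order: DF FD 03 25.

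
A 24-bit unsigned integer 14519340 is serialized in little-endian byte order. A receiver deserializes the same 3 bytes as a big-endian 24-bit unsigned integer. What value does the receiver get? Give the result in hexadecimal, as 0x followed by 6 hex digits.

0x2C8CDD

14519340 in 24-bit hexadecimal is 0xDD8C2C.
Stored little-endian, the bytes at ascending addresses are 2C 8C DD.
Read back as big-endian, the last byte is least significant, giving 0x2C8CDD.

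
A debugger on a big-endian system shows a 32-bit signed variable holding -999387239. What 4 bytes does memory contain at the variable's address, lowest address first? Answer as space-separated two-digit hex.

C4 6E 8F 99

Two's complement of -999387239 in 32 bits: 999387239 = 0x3B917067; invert → 0xC46E8F98; add 1 → 0xC46E8F99.
Split into bytes (most-significant first): C4 6E 8F 99.
Big-endian: lowest address holds the most-significant byte.
So the memory order matches the most-significant-first order: C4 6E 8F 99.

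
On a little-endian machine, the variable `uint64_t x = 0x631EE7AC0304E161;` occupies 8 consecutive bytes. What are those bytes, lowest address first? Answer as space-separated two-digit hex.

61 E1 04 03 AC E7 1E 63

Split into bytes (most-significant first): 63 1E E7 AC 03 04 E1 61.
In little-endian order the low byte comes first in memory.
So at ascending addresses the bytes are 61 E1 04 03 AC E7 1E 63.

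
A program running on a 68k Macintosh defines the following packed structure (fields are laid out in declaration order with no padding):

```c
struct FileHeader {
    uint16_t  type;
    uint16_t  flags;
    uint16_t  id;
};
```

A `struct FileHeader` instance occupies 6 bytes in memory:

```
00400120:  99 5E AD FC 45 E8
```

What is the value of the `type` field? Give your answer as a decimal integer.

39262

`type` is the first field, at byte offset 0, occupying 2 bytes.
Bytes at offsets 0..1: 99 5E.
Big-endian stores the most-significant byte at the lowest address.
The bytes are already most-significant first: 0x995E.
0x995E = 39262.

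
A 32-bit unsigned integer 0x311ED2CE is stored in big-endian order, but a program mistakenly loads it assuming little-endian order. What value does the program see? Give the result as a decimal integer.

Stored big-endian, the bytes at ascending addresses are 31 1E D2 CE.
Read back as little-endian, the first byte is least significant, giving 0xCED21E31.
0xCED21E31 = 3469876785.

3469876785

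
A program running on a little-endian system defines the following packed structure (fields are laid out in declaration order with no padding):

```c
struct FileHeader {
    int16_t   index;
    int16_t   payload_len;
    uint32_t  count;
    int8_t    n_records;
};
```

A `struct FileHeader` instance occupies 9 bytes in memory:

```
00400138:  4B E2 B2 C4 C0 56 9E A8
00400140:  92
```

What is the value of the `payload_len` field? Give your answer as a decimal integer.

`payload_len` follows `index` (2 bytes), so it starts at byte offset 2 and occupies 2 bytes.
Bytes at offsets 2..3: B2 C4.
Little-endian: lowest address holds the least-significant byte.
Reassemble most-significant byte first: C4 B2 → 0xC4B2.
Top bit is set, so as a signed 16-bit value this is 0xC4B2 − 2^16 = -15182.

-15182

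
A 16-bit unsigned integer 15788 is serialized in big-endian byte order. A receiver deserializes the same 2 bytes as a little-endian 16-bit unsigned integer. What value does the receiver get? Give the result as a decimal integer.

44093

15788 in 16-bit hexadecimal is 0x3DAC.
Stored big-endian, the bytes at ascending addresses are 3D AC.
Read back as little-endian, the first byte is least significant, giving 0xAC3D.
0xAC3D = 44093.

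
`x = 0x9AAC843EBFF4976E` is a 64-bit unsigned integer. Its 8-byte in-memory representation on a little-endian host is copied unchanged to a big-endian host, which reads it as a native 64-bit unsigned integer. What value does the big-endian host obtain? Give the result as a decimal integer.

7969107167880195226

Stored little-endian, the bytes at ascending addresses are 6E 97 F4 BF 3E 84 AC 9A.
Read back as big-endian, the last byte is least significant, giving 0x6E97F4BF3E84AC9A.
0x6E97F4BF3E84AC9A = 7969107167880195226.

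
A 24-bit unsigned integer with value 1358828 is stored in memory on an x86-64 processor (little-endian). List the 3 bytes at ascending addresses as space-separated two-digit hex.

EC BB 14

1358828 in hexadecimal, padded to 24 bits, is 0x14BBEC.
Split into bytes (most-significant first): 14 BB EC.
Little-endian stores the least-significant byte at the lowest address.
So at ascending addresses the bytes are EC BB 14.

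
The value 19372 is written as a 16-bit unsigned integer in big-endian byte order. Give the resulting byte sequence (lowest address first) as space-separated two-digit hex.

4B AC

19372 in hexadecimal, padded to 16 bits, is 0x4BAC.
Split into bytes (most-significant first): 4B AC.
Big-endian: lowest address holds the most-significant byte.
So the memory order matches the most-significant-first order: 4B AC.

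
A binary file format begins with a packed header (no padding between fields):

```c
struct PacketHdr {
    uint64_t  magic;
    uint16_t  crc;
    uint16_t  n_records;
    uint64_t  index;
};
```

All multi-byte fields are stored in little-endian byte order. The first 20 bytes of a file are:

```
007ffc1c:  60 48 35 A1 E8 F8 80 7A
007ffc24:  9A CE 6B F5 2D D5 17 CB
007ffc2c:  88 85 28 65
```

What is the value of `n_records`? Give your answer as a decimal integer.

62827

`n_records` follows `magic` (8 B), `crc` (2 B), so it starts at offset 8 + 2 = 10 and occupies 2 bytes.
Bytes at offsets 10..11: 6B F5.
Little-endian stores the least-significant byte at the lowest address.
Reassemble most-significant byte first: F5 6B → 0xF56B.
0xF56B = 62827.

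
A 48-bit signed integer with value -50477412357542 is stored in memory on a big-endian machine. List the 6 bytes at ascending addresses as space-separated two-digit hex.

Two's complement of -50477412357542 in 48 bits: 50477412357542 = 0x2DE8B03B95A6; invert → 0xD2174FC46A59; add 1 → 0xD2174FC46A5A.
Split into bytes (most-significant first): D2 17 4F C4 6A 5A.
Big-endian stores the most-significant byte at the lowest address.
So the memory order matches the most-significant-first order: D2 17 4F C4 6A 5A.

D2 17 4F C4 6A 5A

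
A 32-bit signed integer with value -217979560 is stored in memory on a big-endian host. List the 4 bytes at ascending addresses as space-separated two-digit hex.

Two's complement of -217979560 in 32 bits: 217979560 = 0x0CFE1AA8; invert → 0xF301E557; add 1 → 0xF301E558.
Split into bytes (most-significant first): F3 01 E5 58.
Big-endian: lowest address holds the most-significant byte.
So the memory order matches the most-significant-first order: F3 01 E5 58.

F3 01 E5 58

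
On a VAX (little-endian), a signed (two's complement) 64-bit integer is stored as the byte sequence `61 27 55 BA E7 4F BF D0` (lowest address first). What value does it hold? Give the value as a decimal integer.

Little-endian: lowest address holds the least-significant byte.
Reassemble most-significant byte first: D0 BF 4F E7 BA 55 27 61 → 0xD0BF4FE7BA552761.
Top bit is set, so as a signed 64-bit value this is 0xD0BF4FE7BA552761 − 2^64 = -3404914936586623135.

-3404914936586623135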